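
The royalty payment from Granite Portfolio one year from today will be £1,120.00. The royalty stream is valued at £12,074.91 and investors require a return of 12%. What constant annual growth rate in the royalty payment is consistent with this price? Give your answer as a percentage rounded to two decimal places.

2.72%

P = D₁/(r−g) ⇒ g = r − D₁/P = 0.12 − £1,120.00/£12,074.91 = 0.027246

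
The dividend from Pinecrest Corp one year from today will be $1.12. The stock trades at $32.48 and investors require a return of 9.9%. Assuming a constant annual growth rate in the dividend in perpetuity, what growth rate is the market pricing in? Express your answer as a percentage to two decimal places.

6.45%

P = D₁/(r−g) ⇒ g = r − D₁/P = 0.099 − $1.12/$32.48 = 0.064517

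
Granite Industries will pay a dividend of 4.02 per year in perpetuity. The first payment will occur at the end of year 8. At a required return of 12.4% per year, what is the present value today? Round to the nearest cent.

Value at end of year 7: C / r = 4.02 / 0.124 = 32.4194
Discount to today: PV = 32.4194 / (1 + 0.124)^7 = 32.4194 / 2.266544 = 14.30

14.30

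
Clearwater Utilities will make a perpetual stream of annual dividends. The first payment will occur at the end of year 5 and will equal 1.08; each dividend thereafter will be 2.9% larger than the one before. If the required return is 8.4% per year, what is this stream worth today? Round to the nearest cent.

14.22

Value at end of year 4: C₁ / (r − g) = 1.08 / (0.084 − 0.029) = 19.6364
Discount to today: PV = 19.6364 / (1 + 0.084)^4 = 19.6364 / 1.380757 = 14.22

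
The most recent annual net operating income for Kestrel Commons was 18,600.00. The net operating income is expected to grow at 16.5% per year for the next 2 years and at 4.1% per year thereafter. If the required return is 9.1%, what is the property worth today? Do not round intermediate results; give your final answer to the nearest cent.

D_1 = 21669.00000
D_2 = 25244.38500
Terminal value at year 2: TV = D_2×(1+g_2)/(r−g_2) = 26279.40478/0.05 = 525588.09570
P_0 = D_1/(1+r)^1 + D_2/(1+r)^2 + TV/(1+r)^2
    = 19861.59487 + 21208.76079 + 441566.39961 = 482636.75527

482636.76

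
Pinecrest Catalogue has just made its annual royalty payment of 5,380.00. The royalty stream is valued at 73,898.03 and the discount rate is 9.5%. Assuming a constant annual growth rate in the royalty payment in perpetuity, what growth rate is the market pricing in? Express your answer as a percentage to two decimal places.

P = D₀(1+g)/(r−g) ⇒ P(r−g) = D₀(1+g) ⇒ g(P+D₀) = P·r − D₀
g = (P·r − D₀)/(P + D₀) = (73,898.03×0.095 − 5,380.00) / (73,898.03 + 5,380.00) = 0.020691

2.07%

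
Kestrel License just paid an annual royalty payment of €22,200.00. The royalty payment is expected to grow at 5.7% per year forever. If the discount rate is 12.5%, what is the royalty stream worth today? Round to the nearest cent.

€345079.41

D₁ = D₀ × (1 + g) = €22,200.00 × 1.057 = €23,465.4000
Growing perpetuity: P = D₁ / (r − g) = €23,465.4000 / (0.125 − 0.057) = €345,079.41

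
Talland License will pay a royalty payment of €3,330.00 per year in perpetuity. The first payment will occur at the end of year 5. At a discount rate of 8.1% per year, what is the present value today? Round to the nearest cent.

€30106.23

Value at end of year 4: C / r = €3,330.00 / 0.081 = €41,111.1111
Discount to today: PV = €41,111.1111 / (1 + 0.081)^4 = €41,111.1111 / 1.365535 = €30,106.23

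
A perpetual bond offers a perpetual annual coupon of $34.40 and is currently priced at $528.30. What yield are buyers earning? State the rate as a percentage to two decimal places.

6.51%

P = C/r ⇒ r = C/P = $34.40/$528.30 = 0.065115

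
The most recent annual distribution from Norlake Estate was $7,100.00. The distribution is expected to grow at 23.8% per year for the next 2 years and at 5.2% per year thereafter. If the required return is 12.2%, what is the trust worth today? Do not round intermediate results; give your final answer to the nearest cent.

$146384.75

D_1 = 8789.80000
D_2 = 10881.77240
Terminal value at year 2: TV = D_2×(1+g_2)/(r−g_2) = 11447.62456/0.07 = 163537.49378
P_0 = D_1/(1+r)^1 + D_2/(1+r)^2 + TV/(1+r)^2
    = 7834.04635 + 8643.98340 + 129906.72197 = 146384.75172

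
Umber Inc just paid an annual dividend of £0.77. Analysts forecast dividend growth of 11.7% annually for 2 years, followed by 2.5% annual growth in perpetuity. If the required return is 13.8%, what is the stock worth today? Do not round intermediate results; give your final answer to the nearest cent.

D_1 = 0.86009
D_2 = 0.96072
Terminal value at year 2: TV = D_2×(1+g_2)/(r−g_2) = 0.98474/0.113 = 8.71450
P_0 = D_1/(1+r)^1 + D_2/(1+r)^2 + TV/(1+r)^2
    = 0.75579 + 0.74184 + 6.72912 = 8.22675

£8.23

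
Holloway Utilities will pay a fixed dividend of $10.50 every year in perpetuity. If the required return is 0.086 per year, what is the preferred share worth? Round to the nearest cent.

$122.09

Level perpetuity: PV = C / r = $10.50 / 0.086 = $122.09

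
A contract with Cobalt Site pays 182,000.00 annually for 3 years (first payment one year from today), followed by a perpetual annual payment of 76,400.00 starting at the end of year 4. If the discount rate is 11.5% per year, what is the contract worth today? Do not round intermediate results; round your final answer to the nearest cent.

920176.43

PV of 3-year annuity: 182,000.00 × [1 − (1+0.115)^−3] / 0.115 = 440916.72831
Perpetuity value at year 3: 76,400.00 / 0.115 = 664347.82609
PV of perpetuity: 664347.82609 / (1+0.115)^3 = 479259.70497
Total PV = 440916.72831 + 479259.70497 = 920176.43328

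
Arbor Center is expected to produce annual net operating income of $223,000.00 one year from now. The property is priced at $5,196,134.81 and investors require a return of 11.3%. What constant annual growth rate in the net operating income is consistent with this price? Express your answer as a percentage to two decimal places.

7.01%

P = D₁/(r−g) ⇒ g = r − D₁/P = 0.113 − $223,000.00/$5,196,134.81 = 0.070083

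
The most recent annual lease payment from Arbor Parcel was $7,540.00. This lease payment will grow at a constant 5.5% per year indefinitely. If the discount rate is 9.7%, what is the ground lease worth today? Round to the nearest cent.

D₁ = D₀ × (1 + g) = $7,540.00 × 1.055 = $7,954.7000
Growing perpetuity: P = D₁ / (r − g) = $7,954.7000 / (0.097 − 0.055) = $189,397.62

$189397.62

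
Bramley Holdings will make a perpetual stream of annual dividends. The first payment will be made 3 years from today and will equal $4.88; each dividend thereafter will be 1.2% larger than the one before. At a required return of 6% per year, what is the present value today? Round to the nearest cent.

Value at end of year 2: C₁ / (r − g) = $4.88 / (0.06 − 0.012) = $101.6667
Discount to today: PV = $101.6667 / (1 + 0.06)^2 = $101.6667 / 1.123600 = $90.48

$90.48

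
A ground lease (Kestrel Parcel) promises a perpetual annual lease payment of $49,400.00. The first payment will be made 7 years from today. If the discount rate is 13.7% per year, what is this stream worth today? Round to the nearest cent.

Value at end of year 6: C / r = $49,400.00 / 0.137 = $360,583.9416
Discount to today: PV = $360,583.9416 / (1 + 0.137)^6 = $360,583.9416 / 2.160542 = $166,895.10

$166895.10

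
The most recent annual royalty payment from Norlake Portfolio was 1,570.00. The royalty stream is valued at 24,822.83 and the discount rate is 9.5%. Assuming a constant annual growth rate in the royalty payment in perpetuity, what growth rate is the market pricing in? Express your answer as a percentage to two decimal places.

P = D₀(1+g)/(r−g) ⇒ P(r−g) = D₀(1+g) ⇒ g(P+D₀) = P·r − D₀
g = (P·r − D₀)/(P + D₀) = (24,822.83×0.095 − 1,570.00) / (24,822.83 + 1,570.00) = 0.029863

2.99%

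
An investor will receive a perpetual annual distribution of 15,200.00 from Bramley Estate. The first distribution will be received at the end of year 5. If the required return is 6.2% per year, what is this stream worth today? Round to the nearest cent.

192732.00

Value at end of year 4: C / r = 15,200.00 / 0.062 = 245,161.2903
Discount to today: PV = 245,161.2903 / (1 + 0.062)^4 = 245,161.2903 / 1.272032 = 192,732.00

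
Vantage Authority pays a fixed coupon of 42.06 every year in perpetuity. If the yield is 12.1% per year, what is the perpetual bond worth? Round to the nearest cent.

347.60

Level perpetuity: PV = C / r = 42.06 / 0.121 = 347.60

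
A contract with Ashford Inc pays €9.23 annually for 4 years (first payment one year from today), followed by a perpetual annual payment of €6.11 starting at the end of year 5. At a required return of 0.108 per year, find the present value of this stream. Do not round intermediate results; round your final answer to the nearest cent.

€66.30

PV of 4-year annuity: €9.23 × [1 − (1+0.108)^−4] / 0.108 = 28.75828
Perpetuity value at year 4: €6.11 / 0.108 = 56.57407
PV of perpetuity: 56.57407 / (1+0.108)^4 = 37.53690
Total PV = 28.75828 + 37.53690 = 66.29518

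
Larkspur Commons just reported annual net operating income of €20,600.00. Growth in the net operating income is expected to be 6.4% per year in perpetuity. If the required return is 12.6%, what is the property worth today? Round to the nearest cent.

€353522.58

D₁ = D₀ × (1 + g) = €20,600.00 × 1.064 = €21,918.4000
Growing perpetuity: P = D₁ / (r − g) = €21,918.4000 / (0.126 − 0.064) = €353,522.58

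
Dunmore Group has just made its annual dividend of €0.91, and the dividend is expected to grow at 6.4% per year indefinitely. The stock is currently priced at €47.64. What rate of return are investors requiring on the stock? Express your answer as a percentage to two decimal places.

D₁ = €0.91 × 1.064 = €0.9682
P = D₁/(r − g) ⇒ r = D₁/P + g = €0.9682/€47.64 + 0.064 = 0.020324 + 0.064 = 0.084324

8.43%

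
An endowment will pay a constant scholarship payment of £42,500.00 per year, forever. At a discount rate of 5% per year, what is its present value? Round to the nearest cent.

£850000.00

Level perpetuity: PV = C / r = £42,500.00 / 0.05 = £850,000.00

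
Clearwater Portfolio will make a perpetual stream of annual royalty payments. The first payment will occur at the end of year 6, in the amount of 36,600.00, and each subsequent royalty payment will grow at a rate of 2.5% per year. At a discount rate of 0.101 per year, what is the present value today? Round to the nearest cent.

297667.14

Value at end of year 5: C₁ / (r − g) = 36,600.00 / (0.101 − 0.025) = 481,578.9474
Discount to today: PV = 481,578.9474 / (1 + 0.101)^5 = 481,578.9474 / 1.617844 = 297,667.14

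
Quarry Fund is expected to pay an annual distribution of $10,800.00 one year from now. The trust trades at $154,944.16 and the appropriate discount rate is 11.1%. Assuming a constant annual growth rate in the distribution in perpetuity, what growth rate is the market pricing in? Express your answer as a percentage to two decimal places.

4.13%

P = D₁/(r−g) ⇒ g = r − D₁/P = 0.111 − $10,800.00/$154,944.16 = 0.041297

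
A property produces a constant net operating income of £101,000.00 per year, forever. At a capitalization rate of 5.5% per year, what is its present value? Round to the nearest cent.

£1836363.64

Level perpetuity: PV = C / r = £101,000.00 / 0.055 = £1,836,363.64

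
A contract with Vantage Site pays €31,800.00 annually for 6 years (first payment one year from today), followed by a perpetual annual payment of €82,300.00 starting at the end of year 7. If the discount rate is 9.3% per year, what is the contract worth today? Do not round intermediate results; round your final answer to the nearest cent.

€660419.37

PV of 6-year annuity: €31,800.00 × [1 − (1+0.093)^−6] / 0.093 = 141385.23755
Perpetuity value at year 6: €82,300.00 / 0.093 = 884946.23656
PV of perpetuity: 884946.23656 / (1+0.093)^6 = 519034.12806
Total PV = 141385.23755 + 519034.12806 = 660419.36561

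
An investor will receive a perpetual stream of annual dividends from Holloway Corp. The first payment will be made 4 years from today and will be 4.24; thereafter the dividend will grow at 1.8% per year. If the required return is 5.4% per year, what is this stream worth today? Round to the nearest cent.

Value at end of year 3: C₁ / (r − g) = 4.24 / (0.054 − 0.018) = 117.7778
Discount to today: PV = 117.7778 / (1 + 0.054)^3 = 117.7778 / 1.170905 = 100.59

100.59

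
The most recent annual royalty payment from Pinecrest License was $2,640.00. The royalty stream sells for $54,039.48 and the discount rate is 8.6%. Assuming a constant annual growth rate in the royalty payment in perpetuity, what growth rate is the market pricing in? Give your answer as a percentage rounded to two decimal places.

P = D₀(1+g)/(r−g) ⇒ P(r−g) = D₀(1+g) ⇒ g(P+D₀) = P·r − D₀
g = (P·r − D₀)/(P + D₀) = ($54,039.48×0.086 − $2,640.00) / ($54,039.48 + $2,640.00) = 0.035417

3.54%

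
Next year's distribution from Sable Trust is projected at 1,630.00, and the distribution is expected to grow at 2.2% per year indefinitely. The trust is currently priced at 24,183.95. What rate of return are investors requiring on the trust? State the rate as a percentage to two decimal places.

8.94%

P = D₁/(r − g) ⇒ r = D₁/P + g = 1,630.0000/24,183.95 + 0.022 = 0.067400 + 0.022 = 0.089400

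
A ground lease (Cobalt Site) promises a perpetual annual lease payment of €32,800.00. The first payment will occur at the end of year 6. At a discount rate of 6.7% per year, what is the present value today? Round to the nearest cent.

Value at end of year 5: C / r = €32,800.00 / 0.067 = €489,552.2388
Discount to today: PV = €489,552.2388 / (1 + 0.067)^5 = €489,552.2388 / 1.383000 = €353,978.55

€353978.55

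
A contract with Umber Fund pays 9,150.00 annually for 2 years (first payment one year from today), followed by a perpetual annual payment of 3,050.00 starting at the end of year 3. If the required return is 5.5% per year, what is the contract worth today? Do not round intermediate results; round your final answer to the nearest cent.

PV of 2-year annuity: 9,150.00 × [1 − (1+0.055)^−2] / 0.055 = 16893.82539
Perpetuity value at year 2: 3,050.00 / 0.055 = 55454.54545
PV of perpetuity: 55454.54545 / (1+0.055)^2 = 49823.27033
Total PV = 16893.82539 + 49823.27033 = 66717.09571

66717.10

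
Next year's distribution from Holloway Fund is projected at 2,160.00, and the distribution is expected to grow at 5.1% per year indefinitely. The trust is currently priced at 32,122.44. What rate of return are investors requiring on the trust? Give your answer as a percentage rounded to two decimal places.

11.82%

P = D₁/(r − g) ⇒ r = D₁/P + g = 2,160.0000/32,122.44 + 0.051 = 0.067243 + 0.051 = 0.118243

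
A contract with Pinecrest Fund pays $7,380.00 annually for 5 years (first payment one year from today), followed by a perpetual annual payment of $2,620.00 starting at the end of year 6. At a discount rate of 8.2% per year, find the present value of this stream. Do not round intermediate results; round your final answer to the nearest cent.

$50856.76

PV of 5-year annuity: $7,380.00 × [1 − (1+0.082)^−5] / 0.082 = 29311.52765
Perpetuity value at year 5: $2,620.00 / 0.082 = 31951.21951
PV of perpetuity: 31951.21951 / (1+0.082)^5 = 21545.23002
Total PV = 29311.52765 + 21545.23002 = 50856.75767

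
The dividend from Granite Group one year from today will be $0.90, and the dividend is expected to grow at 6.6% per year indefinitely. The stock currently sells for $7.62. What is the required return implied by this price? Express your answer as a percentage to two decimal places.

18.41%

P = D₁/(r − g) ⇒ r = D₁/P + g = $0.9000/$7.62 + 0.066 = 0.118110 + 0.066 = 0.184110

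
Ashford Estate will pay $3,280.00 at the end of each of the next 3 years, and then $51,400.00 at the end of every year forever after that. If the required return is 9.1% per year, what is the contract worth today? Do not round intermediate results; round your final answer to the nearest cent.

$443246.02

PV of 3-year annuity: $3,280.00 × [1 − (1+0.091)^−3] / 0.091 = 8287.87163
Perpetuity value at year 3: $51,400.00 / 0.091 = 564835.16484
PV of perpetuity: 564835.16484 / (1+0.091)^3 = 434958.15209
Total PV = 8287.87163 + 434958.15209 = 443246.02372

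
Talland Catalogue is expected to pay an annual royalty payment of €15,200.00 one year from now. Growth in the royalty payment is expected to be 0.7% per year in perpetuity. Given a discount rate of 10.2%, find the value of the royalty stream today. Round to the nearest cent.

Growing perpetuity: P = D₁ / (r − g) = €15,200.0000 / (0.102 − 0.007) = €160,000.00

€160000.00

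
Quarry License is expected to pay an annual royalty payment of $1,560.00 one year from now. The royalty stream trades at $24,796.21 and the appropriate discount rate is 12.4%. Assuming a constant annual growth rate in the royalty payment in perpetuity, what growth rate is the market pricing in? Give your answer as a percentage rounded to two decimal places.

6.11%

P = D₁/(r−g) ⇒ g = r − D₁/P = 0.124 − $1,560.00/$24,796.21 = 0.061087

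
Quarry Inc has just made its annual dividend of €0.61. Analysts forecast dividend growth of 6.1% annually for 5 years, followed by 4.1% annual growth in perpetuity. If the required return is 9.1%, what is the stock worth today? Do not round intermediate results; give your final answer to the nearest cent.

D_1 = 0.64721
D_2 = 0.68669
D_3 = 0.72858
D_4 = 0.77302
D_5 = 0.82018
Terminal value at year 5: TV = D_5×(1+g_2)/(r−g_2) = 0.85380/0.05 = 17.07605
P_0 = D_1/(1+r)^1 + D_2/(1+r)^2 + D_3/(1+r)^3 + D_4/(1+r)^4 + D_5/(1+r)^5 + TV/(1+r)^5
    = 0.59323 + 0.57691 + 0.56105 + 0.54562 + 0.53062 + 11.04749 = 13.85493

€13.85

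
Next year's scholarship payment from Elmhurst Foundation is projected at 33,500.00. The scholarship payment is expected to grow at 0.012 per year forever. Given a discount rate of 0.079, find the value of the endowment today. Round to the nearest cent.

Growing perpetuity: P = D₁ / (r − g) = 33,500.0000 / (0.079 − 0.012) = 500,000.00

500000.00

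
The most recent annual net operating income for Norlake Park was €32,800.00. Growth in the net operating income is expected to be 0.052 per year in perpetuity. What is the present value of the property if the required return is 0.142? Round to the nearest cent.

D₁ = D₀ × (1 + g) = €32,800.00 × 1.052 = €34,505.6000
Growing perpetuity: P = D₁ / (r − g) = €34,505.6000 / (0.142 − 0.052) = €383,395.56

€383395.56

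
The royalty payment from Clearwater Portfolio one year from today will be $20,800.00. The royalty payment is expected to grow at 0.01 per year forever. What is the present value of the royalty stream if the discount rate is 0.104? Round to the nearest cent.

Growing perpetuity: P = D₁ / (r − g) = $20,800.0000 / (0.104 − 0.01) = $221,276.60

$221276.60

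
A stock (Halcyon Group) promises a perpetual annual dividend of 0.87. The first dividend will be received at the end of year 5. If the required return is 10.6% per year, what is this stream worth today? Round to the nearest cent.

5.49

Value at end of year 4: C / r = 0.87 / 0.106 = 8.2075
Discount to today: PV = 8.2075 / (1 + 0.106)^4 = 8.2075 / 1.496306 = 5.49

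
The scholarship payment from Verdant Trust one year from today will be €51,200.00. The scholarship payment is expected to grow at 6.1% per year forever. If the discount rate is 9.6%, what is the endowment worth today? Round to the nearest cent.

Growing perpetuity: P = D₁ / (r − g) = €51,200.0000 / (0.096 − 0.061) = €1,462,857.14

€1462857.14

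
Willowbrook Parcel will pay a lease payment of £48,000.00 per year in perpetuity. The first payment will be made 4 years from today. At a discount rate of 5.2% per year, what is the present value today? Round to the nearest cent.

Value at end of year 3: C / r = £48,000.00 / 0.052 = £923,076.9231
Discount to today: PV = £923,076.9231 / (1 + 0.052)^3 = £923,076.9231 / 1.164253 = £792,849.35

£792849.35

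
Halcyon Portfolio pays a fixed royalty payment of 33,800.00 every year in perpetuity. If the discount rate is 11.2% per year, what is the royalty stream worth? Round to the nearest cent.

301785.71

Level perpetuity: PV = C / r = 33,800.00 / 0.112 = 301,785.71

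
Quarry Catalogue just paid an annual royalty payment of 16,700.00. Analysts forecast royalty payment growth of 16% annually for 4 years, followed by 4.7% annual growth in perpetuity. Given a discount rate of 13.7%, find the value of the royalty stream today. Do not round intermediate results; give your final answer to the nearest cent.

280727.17

D_1 = 19372.00000
D_2 = 22471.52000
D_3 = 26066.96320
D_4 = 30237.67731
Terminal value at year 4: TV = D_4×(1+g_2)/(r−g_2) = 31658.84815/0.09 = 351764.97940
P_0 = D_1/(1+r)^1 + D_2/(1+r)^2 + D_3/(1+r)^3 + D_4/(1+r)^4 + TV/(1+r)^4
    = 17037.81882 + 17382.47127 + 17734.09558 + 18092.83278 + 210479.95467 = 280727.17312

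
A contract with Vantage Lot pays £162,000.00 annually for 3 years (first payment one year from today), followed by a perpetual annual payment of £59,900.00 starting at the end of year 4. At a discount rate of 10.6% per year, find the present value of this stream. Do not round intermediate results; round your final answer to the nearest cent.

£816343.69

PV of 3-year annuity: £162,000.00 × [1 − (1+0.106)^−3] / 0.106 = 398652.24649
Perpetuity value at year 3: £59,900.00 / 0.106 = 565094.33962
PV of perpetuity: 565094.33962 / (1+0.106)^3 = 417691.44108
Total PV = 398652.24649 + 417691.44108 = 816343.68756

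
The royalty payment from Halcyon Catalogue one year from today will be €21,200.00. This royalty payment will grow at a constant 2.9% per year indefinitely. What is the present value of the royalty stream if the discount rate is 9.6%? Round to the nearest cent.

Growing perpetuity: P = D₁ / (r − g) = €21,200.0000 / (0.096 − 0.029) = €316,417.91

€316417.91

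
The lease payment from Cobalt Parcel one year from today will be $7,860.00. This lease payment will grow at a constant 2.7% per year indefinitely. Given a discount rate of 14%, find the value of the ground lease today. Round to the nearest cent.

Growing perpetuity: P = D₁ / (r − g) = $7,860.0000 / (0.14 − 0.027) = $69,557.52

$69557.52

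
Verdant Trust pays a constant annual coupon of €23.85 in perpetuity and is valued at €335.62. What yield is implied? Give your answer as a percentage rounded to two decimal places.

P = C/r ⇒ r = C/P = €23.85/€335.62 = 0.071063

7.11%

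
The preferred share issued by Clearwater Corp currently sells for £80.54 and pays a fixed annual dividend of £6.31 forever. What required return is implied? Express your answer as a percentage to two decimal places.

7.83%

P = C/r ⇒ r = C/P = £6.31/£80.54 = 0.078346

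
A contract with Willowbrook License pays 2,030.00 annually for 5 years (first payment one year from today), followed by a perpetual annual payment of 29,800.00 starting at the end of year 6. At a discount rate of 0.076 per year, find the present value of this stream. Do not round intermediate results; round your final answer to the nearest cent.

280048.87

PV of 5-year annuity: 2,030.00 × [1 − (1+0.076)^−5] / 0.076 = 8191.37463
Perpetuity value at year 5: 29,800.00 / 0.076 = 392105.26316
PV of perpetuity: 392105.26316 / (1+0.076)^5 = 271857.49770
Total PV = 8191.37463 + 271857.49770 = 280048.87233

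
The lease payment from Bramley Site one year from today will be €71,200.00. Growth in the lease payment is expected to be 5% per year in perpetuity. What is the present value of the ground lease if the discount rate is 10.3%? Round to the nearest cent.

Growing perpetuity: P = D₁ / (r − g) = €71,200.0000 / (0.103 − 0.05) = €1,343,396.23

€1343396.23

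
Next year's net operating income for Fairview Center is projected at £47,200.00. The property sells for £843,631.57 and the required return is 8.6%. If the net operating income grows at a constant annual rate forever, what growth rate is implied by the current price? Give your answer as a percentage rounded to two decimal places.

P = D₁/(r−g) ⇒ g = r − D₁/P = 0.086 − £47,200.00/£843,631.57 = 0.030051

3.01%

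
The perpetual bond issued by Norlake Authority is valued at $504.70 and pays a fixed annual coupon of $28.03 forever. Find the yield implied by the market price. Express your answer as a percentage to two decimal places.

5.55%

P = C/r ⇒ r = C/P = $28.03/$504.70 = 0.055538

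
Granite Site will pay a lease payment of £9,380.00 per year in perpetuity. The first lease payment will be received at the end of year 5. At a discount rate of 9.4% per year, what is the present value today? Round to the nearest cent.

Value at end of year 4: C / r = £9,380.00 / 0.094 = £99,787.2340
Discount to today: PV = £99,787.2340 / (1 + 0.094)^4 = £99,787.2340 / 1.432416 = £69,663.57

£69663.57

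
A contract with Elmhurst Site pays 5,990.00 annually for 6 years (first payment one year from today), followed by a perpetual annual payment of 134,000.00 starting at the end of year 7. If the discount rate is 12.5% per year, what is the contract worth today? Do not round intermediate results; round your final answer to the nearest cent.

553068.13

PV of 6-year annuity: 5,990.00 × [1 − (1+0.125)^−6] / 0.125 = 24282.49277
Perpetuity value at year 6: 134,000.00 / 0.125 = 1072000.00000
PV of perpetuity: 1072000.00000 / (1+0.125)^6 = 528785.63754
Total PV = 24282.49277 + 528785.63754 = 553068.13031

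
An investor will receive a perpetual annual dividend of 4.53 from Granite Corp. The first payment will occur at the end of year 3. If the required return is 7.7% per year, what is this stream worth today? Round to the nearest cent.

50.72

Value at end of year 2: C / r = 4.53 / 0.077 = 58.8312
Discount to today: PV = 58.8312 / (1 + 0.077)^2 = 58.8312 / 1.159929 = 50.72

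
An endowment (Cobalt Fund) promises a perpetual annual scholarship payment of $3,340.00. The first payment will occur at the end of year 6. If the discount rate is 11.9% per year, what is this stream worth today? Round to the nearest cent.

$15997.39

Value at end of year 5: C / r = $3,340.00 / 0.119 = $28,067.2269
Discount to today: PV = $28,067.2269 / (1 + 0.119)^5 = $28,067.2269 / 1.754488 = $15,997.39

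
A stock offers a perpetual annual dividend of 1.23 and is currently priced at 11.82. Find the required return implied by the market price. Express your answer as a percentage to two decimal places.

P = C/r ⇒ r = C/P = 1.23/11.82 = 0.104061

10.41%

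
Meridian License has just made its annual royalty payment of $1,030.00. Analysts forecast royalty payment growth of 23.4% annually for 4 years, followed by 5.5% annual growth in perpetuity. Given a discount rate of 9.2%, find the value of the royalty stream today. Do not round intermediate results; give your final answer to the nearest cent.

$53536.62

D_1 = 1271.02000
D_2 = 1568.43868
D_3 = 1935.45333
D_4 = 2388.34941
Terminal value at year 4: TV = D_4×(1+g_2)/(r−g_2) = 2519.70863/0.037 = 68100.23319
P_0 = D_1/(1+r)^1 + D_2/(1+r)^2 + D_3/(1+r)^3 + D_4/(1+r)^4 + TV/(1+r)^4
    = 1163.93773 + 1315.29227 + 1486.32844 + 1679.60558 + 47891.45654 = 53536.62056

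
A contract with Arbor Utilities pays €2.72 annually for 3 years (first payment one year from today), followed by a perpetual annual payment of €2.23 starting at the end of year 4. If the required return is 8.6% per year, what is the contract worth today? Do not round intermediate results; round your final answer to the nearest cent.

PV of 3-year annuity: €2.72 × [1 − (1+0.086)^−3] / 0.086 = 6.93450
Perpetuity value at year 3: €2.23 / 0.086 = 25.93023
PV of perpetuity: 25.93023 / (1+0.086)^3 = 20.24496
Total PV = 6.93450 + 20.24496 = 27.17946

€27.18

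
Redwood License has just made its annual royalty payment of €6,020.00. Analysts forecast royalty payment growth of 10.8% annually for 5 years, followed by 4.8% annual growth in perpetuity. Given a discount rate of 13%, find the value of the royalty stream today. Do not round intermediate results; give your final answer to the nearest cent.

D_1 = 6670.16000
D_2 = 7390.53728
D_3 = 8188.71531
D_4 = 9073.09656
D_5 = 10052.99099
Terminal value at year 5: TV = D_5×(1+g_2)/(r−g_2) = 10535.53456/0.082 = 128482.12872
P_0 = D_1/(1+r)^1 + D_2/(1+r)^2 + D_3/(1+r)^3 + D_4/(1+r)^4 + D_5/(1+r)^5 + TV/(1+r)^5
    = 5902.79646 + 5787.87476 + 5675.19047 + 5564.70004 + 5456.36075 + 69734.95196 = 98121.87444

€98121.87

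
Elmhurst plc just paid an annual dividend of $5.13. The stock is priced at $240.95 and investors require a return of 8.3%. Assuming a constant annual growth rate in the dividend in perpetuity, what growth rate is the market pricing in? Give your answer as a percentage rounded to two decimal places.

P = D₀(1+g)/(r−g) ⇒ P(r−g) = D₀(1+g) ⇒ g(P+D₀) = P·r − D₀
g = (P·r − D₀)/(P + D₀) = ($240.95×0.083 − $5.13) / ($240.95 + $5.13) = 0.060423

6.04%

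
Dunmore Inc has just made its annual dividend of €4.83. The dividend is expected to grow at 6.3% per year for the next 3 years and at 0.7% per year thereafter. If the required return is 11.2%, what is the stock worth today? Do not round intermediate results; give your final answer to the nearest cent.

€53.71

D_1 = 5.13429
D_2 = 5.45775
D_3 = 5.80159
Terminal value at year 3: TV = D_3×(1+g_2)/(r−g_2) = 5.84220/0.105 = 55.64000
P_0 = D_1/(1+r)^1 + D_2/(1+r)^2 + D_3/(1+r)^3 + TV/(1+r)^3
    = 4.61717 + 4.41371 + 4.21922 + 40.46437 = 53.71447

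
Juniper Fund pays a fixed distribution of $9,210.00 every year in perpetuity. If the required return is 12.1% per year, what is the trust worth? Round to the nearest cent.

Level perpetuity: PV = C / r = $9,210.00 / 0.121 = $76,115.70

$76115.70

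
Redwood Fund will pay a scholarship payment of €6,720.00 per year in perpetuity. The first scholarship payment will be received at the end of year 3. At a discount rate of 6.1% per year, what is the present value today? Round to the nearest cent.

Value at end of year 2: C / r = €6,720.00 / 0.061 = €110,163.9344
Discount to today: PV = €110,163.9344 / (1 + 0.061)^2 = €110,163.9344 / 1.125721 = €97,860.78

€97860.78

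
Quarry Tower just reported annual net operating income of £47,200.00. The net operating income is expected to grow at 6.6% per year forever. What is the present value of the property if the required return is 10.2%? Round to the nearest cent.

£1397644.44

D₁ = D₀ × (1 + g) = £47,200.00 × 1.066 = £50,315.2000
Growing perpetuity: P = D₁ / (r − g) = £50,315.2000 / (0.102 − 0.066) = £1,397,644.44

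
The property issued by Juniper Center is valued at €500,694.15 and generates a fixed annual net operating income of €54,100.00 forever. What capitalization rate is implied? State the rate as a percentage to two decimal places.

10.80%

P = C/r ⇒ r = C/P = €54,100.00/€500,694.15 = 0.108050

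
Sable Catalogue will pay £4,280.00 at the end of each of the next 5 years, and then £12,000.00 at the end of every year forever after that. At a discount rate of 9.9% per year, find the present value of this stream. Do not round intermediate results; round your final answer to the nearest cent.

£91872.33

PV of 5-year annuity: £4,280.00 × [1 − (1+0.099)^−5] / 0.099 = 16266.10081
Perpetuity value at year 5: £12,000.00 / 0.099 = 121212.12121
PV of perpetuity: 121212.12121 / (1+0.099)^5 = 75606.23108
Total PV = 16266.10081 + 75606.23108 = 91872.33190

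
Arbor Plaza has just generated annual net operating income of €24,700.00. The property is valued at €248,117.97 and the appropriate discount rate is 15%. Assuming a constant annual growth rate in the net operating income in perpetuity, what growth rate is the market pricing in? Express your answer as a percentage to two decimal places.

P = D₀(1+g)/(r−g) ⇒ P(r−g) = D₀(1+g) ⇒ g(P+D₀) = P·r − D₀
g = (P·r − D₀)/(P + D₀) = (€248,117.97×0.15 − €24,700.00) / (€248,117.97 + €24,700.00) = 0.045883

4.59%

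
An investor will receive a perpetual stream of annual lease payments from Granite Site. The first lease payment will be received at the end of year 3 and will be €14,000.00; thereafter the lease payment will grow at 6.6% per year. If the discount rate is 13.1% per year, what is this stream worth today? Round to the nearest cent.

Value at end of year 2: C₁ / (r − g) = €14,000.00 / (0.131 − 0.066) = €215,384.6154
Discount to today: PV = €215,384.6154 / (1 + 0.131)^2 = €215,384.6154 / 1.279161 = €168,379.60

€168379.60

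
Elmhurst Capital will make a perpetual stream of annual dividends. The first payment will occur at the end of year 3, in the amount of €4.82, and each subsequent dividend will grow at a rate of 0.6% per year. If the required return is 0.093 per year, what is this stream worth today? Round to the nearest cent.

€46.38

Value at end of year 2: C₁ / (r − g) = €4.82 / (0.093 − 0.006) = €55.4023
Discount to today: PV = €55.4023 / (1 + 0.093)^2 = €55.4023 / 1.194649 = €46.38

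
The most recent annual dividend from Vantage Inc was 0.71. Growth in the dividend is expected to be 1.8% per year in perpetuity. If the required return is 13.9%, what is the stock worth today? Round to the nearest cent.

D₁ = D₀ × (1 + g) = 0.71 × 1.018 = 0.7228
Growing perpetuity: P = D₁ / (r − g) = 0.7228 / (0.139 − 0.018) = 5.97

5.97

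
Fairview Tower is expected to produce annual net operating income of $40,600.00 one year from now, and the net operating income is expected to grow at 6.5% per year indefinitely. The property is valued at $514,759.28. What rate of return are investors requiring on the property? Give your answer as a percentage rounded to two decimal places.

P = D₁/(r − g) ⇒ r = D₁/P + g = $40,600.0000/$514,759.28 + 0.065 = 0.078872 + 0.065 = 0.143872

14.39%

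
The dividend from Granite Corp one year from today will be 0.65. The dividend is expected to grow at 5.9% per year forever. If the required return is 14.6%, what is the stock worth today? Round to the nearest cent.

7.47

Growing perpetuity: P = D₁ / (r − g) = 0.6500 / (0.146 − 0.059) = 7.47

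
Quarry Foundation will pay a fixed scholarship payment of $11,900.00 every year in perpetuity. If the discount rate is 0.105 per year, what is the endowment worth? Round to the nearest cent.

Level perpetuity: PV = C / r = $11,900.00 / 0.105 = $113,333.33

$113333.33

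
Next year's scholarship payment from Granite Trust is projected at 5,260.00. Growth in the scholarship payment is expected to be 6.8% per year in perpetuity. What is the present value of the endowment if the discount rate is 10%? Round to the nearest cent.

Growing perpetuity: P = D₁ / (r − g) = 5,260.0000 / (0.1 − 0.068) = 164,375.00

164375.00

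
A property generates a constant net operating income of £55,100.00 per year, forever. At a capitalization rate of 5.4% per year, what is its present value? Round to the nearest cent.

£1020370.37

Level perpetuity: PV = C / r = £55,100.00 / 0.054 = £1,020,370.37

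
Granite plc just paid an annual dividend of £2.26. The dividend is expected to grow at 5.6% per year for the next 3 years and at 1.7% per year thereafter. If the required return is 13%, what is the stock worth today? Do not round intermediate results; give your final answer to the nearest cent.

D_1 = 2.38656
D_2 = 2.52021
D_3 = 2.66134
Terminal value at year 3: TV = D_3×(1+g_2)/(r−g_2) = 2.70658/0.113 = 23.95205
P_0 = D_1/(1+r)^1 + D_2/(1+r)^2 + D_3/(1+r)^3 + TV/(1+r)^3
    = 2.11200 + 1.97369 + 1.84444 + 16.59997 = 22.53011

£22.53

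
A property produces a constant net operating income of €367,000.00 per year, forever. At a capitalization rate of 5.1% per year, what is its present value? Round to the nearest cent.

€7196078.43

Level perpetuity: PV = C / r = €367,000.00 / 0.051 = €7,196,078.43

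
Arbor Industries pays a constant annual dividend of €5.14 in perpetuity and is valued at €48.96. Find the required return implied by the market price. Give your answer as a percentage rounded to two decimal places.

P = C/r ⇒ r = C/P = €5.14/€48.96 = 0.104984

10.50%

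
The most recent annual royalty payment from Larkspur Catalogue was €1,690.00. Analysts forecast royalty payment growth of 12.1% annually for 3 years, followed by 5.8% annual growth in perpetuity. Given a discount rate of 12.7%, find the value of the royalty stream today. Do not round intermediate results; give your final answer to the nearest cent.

D_1 = 1894.49000
D_2 = 2123.72329
D_3 = 2380.69381
Terminal value at year 3: TV = D_3×(1+g_2)/(r−g_2) = 2518.77405/0.069 = 36503.97172
P_0 = D_1/(1+r)^1 + D_2/(1+r)^2 + D_3/(1+r)^3 + TV/(1+r)^3
    = 1681.00266 + 1672.05322 + 1663.15143 + 25501.65530 = 30517.86262

€30517.86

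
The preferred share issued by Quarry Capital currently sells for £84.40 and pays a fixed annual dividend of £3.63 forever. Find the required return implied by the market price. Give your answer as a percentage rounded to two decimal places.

P = C/r ⇒ r = C/P = £3.63/£84.40 = 0.043009

4.30%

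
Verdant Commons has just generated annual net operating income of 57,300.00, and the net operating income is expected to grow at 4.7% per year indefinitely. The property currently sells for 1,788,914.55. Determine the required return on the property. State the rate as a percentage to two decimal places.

8.05%

D₁ = 57,300.00 × 1.047 = 59,993.1000
P = D₁/(r − g) ⇒ r = D₁/P + g = 59,993.1000/1,788,914.55 + 0.047 = 0.033536 + 0.047 = 0.080536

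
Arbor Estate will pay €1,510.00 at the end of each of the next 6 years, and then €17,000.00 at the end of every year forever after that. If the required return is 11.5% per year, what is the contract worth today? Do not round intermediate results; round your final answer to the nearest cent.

PV of 6-year annuity: €1,510.00 × [1 − (1+0.115)^−6] / 0.115 = 6297.14399
Perpetuity value at year 6: €17,000.00 / 0.115 = 147826.08696
PV of perpetuity: 147826.08696 / (1+0.115)^6 = 76931.08839
Total PV = 6297.14399 + 76931.08839 = 83228.23238

€83228.23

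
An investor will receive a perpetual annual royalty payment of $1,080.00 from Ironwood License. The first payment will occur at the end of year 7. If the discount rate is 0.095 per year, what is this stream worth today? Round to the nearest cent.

Value at end of year 6: C / r = $1,080.00 / 0.095 = $11,368.4211
Discount to today: PV = $11,368.4211 / (1 + 0.095)^6 = $11,368.4211 / 1.723791 = $6,595.01

$6595.01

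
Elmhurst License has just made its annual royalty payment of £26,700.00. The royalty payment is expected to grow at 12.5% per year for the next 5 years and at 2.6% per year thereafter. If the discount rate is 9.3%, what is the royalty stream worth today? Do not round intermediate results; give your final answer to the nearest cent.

D_1 = 30037.50000
D_2 = 33792.18750
D_3 = 38016.21094
D_4 = 42768.23730
D_5 = 48114.26697
Terminal value at year 5: TV = D_5×(1+g_2)/(r−g_2) = 49365.23791/0.067 = 736794.59566
P_0 = D_1/(1+r)^1 + D_2/(1+r)^2 + D_3/(1+r)^3 + D_4/(1+r)^4 + D_5/(1+r)^5 + TV/(1+r)^5
    = 27481.70174 + 28286.28953 + 29114.43341 + 29966.82305 + 30844.16828 + 472330.09929 = 618023.51530

£618023.52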